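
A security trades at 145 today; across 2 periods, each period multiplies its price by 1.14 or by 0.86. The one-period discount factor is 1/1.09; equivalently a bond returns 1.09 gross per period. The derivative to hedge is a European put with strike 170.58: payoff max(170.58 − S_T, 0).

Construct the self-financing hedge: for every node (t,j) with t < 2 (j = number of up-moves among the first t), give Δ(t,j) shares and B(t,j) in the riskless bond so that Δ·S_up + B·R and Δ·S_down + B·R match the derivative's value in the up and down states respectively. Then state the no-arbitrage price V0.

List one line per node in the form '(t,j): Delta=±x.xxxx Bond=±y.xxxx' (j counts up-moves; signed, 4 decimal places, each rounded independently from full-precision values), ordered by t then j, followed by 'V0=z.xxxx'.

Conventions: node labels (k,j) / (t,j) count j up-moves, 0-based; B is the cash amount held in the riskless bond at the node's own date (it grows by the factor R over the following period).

(0,0): Delta=-0.6685 Bond=105.6434
(1,0): Delta=-1.0000 Bond=156.4954
(1,1): Delta=-0.6141 Bond=106.1634
V0=8.7179

Under the risk-neutral measure, an up-move has probability p* = (R−d)/(u−d) = 0.8214 and values discount at R = 1.09.
Terminal payoffs: V(2,0)=63.3380, V(2,1)=28.4220, V(2,2)=0.0000
(1,0): S=124.7000. Δ = (V_up−V_dn)/(S_up−S_dn) = (28.4220−63.3380)/(142.1580−107.2420) = -1.0000. V = [p*·28.4220 + (1−p*)·63.3380]/1.09 = 31.7954. B = V − Δ·S = 156.4954.
(1,1): S=165.3000. Δ = (V_up−V_dn)/(S_up−S_dn) = (0.0000−28.4220)/(188.4420−142.1580) = -0.6141. V = [p*·0.0000 + (1−p*)·28.4220]/1.09 = 4.6563. B = V − Δ·S = 106.1634.
(0,0): S=145.0000. Δ = (V_up−V_dn)/(S_up−S_dn) = (4.6563−31.7954)/(165.3000−124.7000) = -0.6685. V = [p*·4.6563 + (1−p*)·31.7954]/1.09 = 8.7179. B = V − Δ·S = 105.6434.
As a check, the time-0 holding Δ(0,0)·S0 + B(0,0) comes to 8.7179 — exactly V0.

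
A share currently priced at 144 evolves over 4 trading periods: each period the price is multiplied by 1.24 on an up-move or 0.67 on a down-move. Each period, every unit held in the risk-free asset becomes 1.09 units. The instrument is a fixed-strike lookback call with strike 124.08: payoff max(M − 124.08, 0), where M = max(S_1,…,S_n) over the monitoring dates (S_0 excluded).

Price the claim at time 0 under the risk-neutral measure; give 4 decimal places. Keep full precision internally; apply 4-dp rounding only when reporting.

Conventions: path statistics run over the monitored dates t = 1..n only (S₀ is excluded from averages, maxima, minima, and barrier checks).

price = 79.2560

No-arbitrage gives p* = (R−d)/(u−d) = 0.7368: enumerate every path, weight its payoff by its p*-probability, and discount by R^4.
Enumerate all 2^4 = 16 price paths (U = up ×1.24, D = down ×0.67); each path with k up-moves has probability p*^k·(1−p*)^(4−k).
DDDD: M=96.4800, payoff=0.0000, prob=0.004796
UDDD: M=178.5600, payoff=54.4800, prob=0.013428
DUDD: M=119.6352, payoff=0.0000, prob=0.013428
UUDD: M=221.4144, payoff=97.3344, prob=0.037599
DDUD: M=96.4800, payoff=0.0000, prob=0.013428
UDUD: M=178.5600, payoff=54.4800, prob=0.037599
DUUD: M=148.3476, payoff=24.2676, prob=0.037599
UUUD: M=274.5539, payoff=150.4739, prob=0.105279
DDDU: M=96.4800, payoff=0.0000, prob=0.013428
UDDU: M=178.5600, payoff=54.4800, prob=0.037599
DUDU: M=119.6352, payoff=0.0000, prob=0.037599
UUDU: M=221.4144, payoff=97.3344, prob=0.105279
DDUU: M=99.3929, payoff=0.0000, prob=0.037599
UDUU: M=183.9511, payoff=59.8711, prob=0.105279
DUUU: M=183.9511, payoff=59.8711, prob=0.105279
UUUU: M=340.4468, payoff=216.3668, prob=0.294780
Price = Σ prob·payoff / R^4 = 111.876306 / 1.411582 = 79.2560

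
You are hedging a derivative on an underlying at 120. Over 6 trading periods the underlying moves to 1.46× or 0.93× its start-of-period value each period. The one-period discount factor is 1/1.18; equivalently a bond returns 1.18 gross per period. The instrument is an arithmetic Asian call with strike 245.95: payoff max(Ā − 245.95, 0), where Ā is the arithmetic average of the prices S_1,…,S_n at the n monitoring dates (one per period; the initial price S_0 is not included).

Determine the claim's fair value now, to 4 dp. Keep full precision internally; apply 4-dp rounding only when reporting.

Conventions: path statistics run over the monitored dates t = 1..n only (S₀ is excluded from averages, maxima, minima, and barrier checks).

price = 9.8378

Under the martingale measure an up-move has probability p* = 0.4717; value the claim as the probability-weighted average of per-path payoffs, discounted 6 periods at R = 1.18.
Enumerate all 2^6 = 64 price paths (U = up ×1.46, D = down ×0.93); each path with k up-moves has probability p*^k·(1−p*)^(6−k).
DDDDDD: Ā=93.7998, payoff=0.0000, prob=0.021742
UDDDDD: Ā=147.2555, payoff=0.0000, prob=0.019412
DUDDDD: Ā=136.6555, payoff=0.0000, prob=0.019412
UUDDDD: Ā=214.5345, payoff=0.0000, prob=0.017332
DDUDDD: Ā=126.7975, payoff=0.0000, prob=0.019412
UDUDDD: Ā=199.0585, payoff=0.0000, prob=0.017332
DUUDDD: Ā=188.4585, payoff=0.0000, prob=0.017332
UUUDDD: Ā=295.8595, payoff=49.9095, prob=0.015475
DDDUDD: Ā=117.6296, payoff=0.0000, prob=0.019412
UDDUDD: Ā=184.6658, payoff=0.0000, prob=0.017332
DUDUDD: Ā=174.0658, payoff=0.0000, prob=0.017332
UUDUDD: Ā=273.2646, payoff=27.3146, prob=0.015475
DDUUDD: Ā=164.2078, payoff=0.0000, prob=0.017332
UDUUDD: Ā=257.7886, payoff=11.8386, prob=0.015475
DUUUDD: Ā=247.1886, payoff=1.2386, prob=0.015475
UUUUDD: Ā=388.0595, payoff=142.1095, prob=0.013817
DDDDUD: Ā=109.1034, payoff=0.0000, prob=0.019412
UDDDUD: Ā=171.2806, payoff=0.0000, prob=0.017332
DUDDUD: Ā=160.6806, payoff=0.0000, prob=0.017332
UUDDUD: Ā=252.2513, payoff=6.3013, prob=0.015475
DDUDUD: Ā=150.8226, payoff=0.0000, prob=0.017332
UDUDUD: Ā=236.7753, payoff=0.0000, prob=0.015475
DUUDUD: Ā=226.1753, payoff=0.0000, prob=0.015475
UUUDUD: Ā=355.0709, payoff=109.1209, prob=0.013817
DDDUUD: Ā=141.6547, payoff=0.0000, prob=0.017332
UDDUUD: Ā=222.3826, payoff=0.0000, prob=0.015475
DUDUUD: Ā=211.7826, payoff=0.0000, prob=0.015475
UUDUUD: Ā=332.4759, payoff=86.5259, prob=0.013817
DDUUUD: Ā=201.9246, payoff=0.0000, prob=0.015475
UDUUUD: Ā=316.9999, payoff=71.0499, prob=0.013817
DUUUUD: Ā=306.3999, payoff=60.4499, prob=0.013817
UUUUUD: Ā=481.0149, payoff=235.0649, prob=0.012337
DDDDDU: Ā=101.1740, payoff=0.0000, prob=0.019412
UDDDDU: Ā=158.8324, payoff=0.0000, prob=0.017332
DUDDDU: Ā=148.2324, payoff=0.0000, prob=0.017332
UUDDDU: Ā=232.7089, payoff=0.0000, prob=0.015475
DDUDDU: Ā=138.3744, payoff=0.0000, prob=0.017332
UDUDDU: Ā=217.2329, payoff=0.0000, prob=0.015475
DUUDDU: Ā=206.6329, payoff=0.0000, prob=0.015475
UUUDDU: Ā=324.3914, payoff=78.4414, prob=0.013817
DDDUDU: Ā=129.2064, payoff=0.0000, prob=0.017332
UDDUDU: Ā=202.8402, payoff=0.0000, prob=0.015475
DUDUDU: Ā=192.2402, payoff=0.0000, prob=0.015475
UUDUDU: Ā=301.7965, payoff=55.8465, prob=0.013817
DDUUDU: Ā=182.3822, payoff=0.0000, prob=0.015475
UDUUDU: Ā=286.3205, payoff=40.3705, prob=0.013817
DUUUDU: Ā=275.7205, payoff=29.7705, prob=0.013817
UUUUDU: Ā=432.8515, payoff=186.9015, prob=0.012337
DDDDUU: Ā=120.6803, payoff=0.0000, prob=0.017332
UDDDUU: Ā=189.4550, payoff=0.0000, prob=0.015475
DUDDUU: Ā=178.8550, payoff=0.0000, prob=0.015475
UUDDUU: Ā=280.7831, payoff=34.8331, prob=0.013817
DDUDUU: Ā=168.9970, payoff=0.0000, prob=0.015475
UDUDUU: Ā=265.3071, payoff=19.3571, prob=0.013817
DUUDUU: Ā=254.7071, payoff=8.7571, prob=0.013817
UUUDUU: Ā=399.8628, payoff=153.9128, prob=0.012337
DDDUUU: Ā=159.8291, payoff=0.0000, prob=0.015475
UDDUUU: Ā=250.9145, payoff=4.9645, prob=0.013817
DUDUUU: Ā=240.3145, payoff=0.0000, prob=0.013817
UUDUUU: Ā=377.2679, payoff=131.3179, prob=0.012337
DDUUUU: Ā=230.4565, payoff=0.0000, prob=0.013817
UDUUUU: Ā=361.7919, payoff=115.8419, prob=0.012337
DUUUUU: Ā=351.1919, payoff=105.2419, prob=0.012337
UUUUUU: Ā=551.3335, payoff=305.3835, prob=0.011015
Price = Σ prob·payoff / R^6 = 26.557589 / 2.699554 = 9.8378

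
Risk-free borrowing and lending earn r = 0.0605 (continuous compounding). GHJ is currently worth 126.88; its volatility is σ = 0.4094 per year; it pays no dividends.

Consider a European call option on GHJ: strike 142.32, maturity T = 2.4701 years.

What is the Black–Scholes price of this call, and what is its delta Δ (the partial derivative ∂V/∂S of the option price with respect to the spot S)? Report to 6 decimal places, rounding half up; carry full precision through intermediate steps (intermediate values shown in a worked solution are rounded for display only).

σ√T = 0.4094·√2.4701 = 0.643436
d₁ = (ln(S/K) + (r+σ²/2)T) / (σ√T) = (ln(126.88/142.32) + (0.0605+0.4094²/2)·2.4701) / 0.643436 = (-0.114836 + 0.356446) / 0.643436 = 0.375499
d₂ = d₁ − σ√T = 0.375499 − 0.643436 = -0.267937
e^{−rT} = 0.861189
N(d₁) = 0.646355,  N(d₂) = 0.394374
Call price V = S·N(d₁) − K·e^{−rT}·N(d₂) = 82.009564 − 48.336240 = 33.673324
Δ = N(d₁) = 0.646355

price = 33.673324
Δ = 0.646355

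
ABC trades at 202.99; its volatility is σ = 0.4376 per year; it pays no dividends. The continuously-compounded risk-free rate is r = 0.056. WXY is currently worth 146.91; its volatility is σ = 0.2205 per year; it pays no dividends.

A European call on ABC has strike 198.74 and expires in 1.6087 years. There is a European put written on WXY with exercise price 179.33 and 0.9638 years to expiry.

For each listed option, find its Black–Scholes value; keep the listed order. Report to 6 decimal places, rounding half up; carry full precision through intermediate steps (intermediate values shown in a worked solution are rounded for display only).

[ABC call K=198.74]
σ√T = 0.4376·√1.6087 = 0.555028
d₁ = (ln(S/K) + (r+σ²/2)T) / (σ√T) = (ln(202.99/198.74) + (0.056+0.4376²/2)·1.6087) / 0.555028 = (0.021159 + 0.244115) / 0.555028 = 0.477948
d₂ = d₁ − σ√T = 0.477948 − 0.555028 = -0.077080
e^{−rT} = 0.913851
N(d₁) = 0.683656,  N(d₂) = 0.469280
price = S·N(d₁) − K·e^{−rT}·N(d₂) = 138.775410 − 85.230087 = 53.545323
[WXY put K=179.33]
σ√T = 0.2205·√0.9638 = 0.216472
d₁ = (ln(S/K) + (r+σ²/2)T) / (σ√T) = (ln(146.91/179.33) + (0.056+0.2205²/2)·0.9638) / 0.216472 = (-0.199408 + 0.077403) / 0.216472 = -0.563604
d₂ = d₁ − σ√T = -0.563604 − 0.216472 = -0.780076
e^{−rT} = 0.947458
N(−d₁) = 0.713488,  N(−d₂) = 0.782327
price = K·e^{−rT}·N(−d₂) − S·N(−d₁) = 132.923328 − 104.818559 = 28.104769

price(ABC call K=198.74) = 53.545323
price(WXY put K=179.33) = 28.104769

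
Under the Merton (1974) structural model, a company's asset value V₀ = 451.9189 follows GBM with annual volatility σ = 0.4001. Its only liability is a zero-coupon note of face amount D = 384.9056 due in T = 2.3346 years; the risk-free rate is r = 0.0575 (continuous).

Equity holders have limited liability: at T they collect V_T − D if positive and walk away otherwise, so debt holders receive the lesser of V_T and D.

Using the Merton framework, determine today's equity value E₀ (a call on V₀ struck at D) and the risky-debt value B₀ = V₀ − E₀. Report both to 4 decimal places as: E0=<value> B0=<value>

Equity is a call on the firm's assets struck at D = 384.9056:
d₁ = [ln(V₀/D) + (r + σ²/2)T] / (σ√T)
   = [ln(451.9189/384.9056) + (0.0575 + 0.5·0.4001²)·2.3346] / (0.4001·√2.3346)
   = [0.160505 + 0.321101] / 0.611329 = 0.787801
d₂ = d₁ − σ√T = 0.787801 − 0.611329 = 0.176473
N(d₁) = 0.784594,  N(d₂) = 0.570039,  e^(−rT) = 0.874381
E₀ = V₀·N(d₁) − D·e^(−rT)·N(d₂)
   = 451.9189·0.784594 − 384.9056·0.874381·0.570039 = 162.723854
B₀ = V₀ − E₀ = 451.9189 − 162.723854 = 289.195046

E0=162.7239 B0=289.1950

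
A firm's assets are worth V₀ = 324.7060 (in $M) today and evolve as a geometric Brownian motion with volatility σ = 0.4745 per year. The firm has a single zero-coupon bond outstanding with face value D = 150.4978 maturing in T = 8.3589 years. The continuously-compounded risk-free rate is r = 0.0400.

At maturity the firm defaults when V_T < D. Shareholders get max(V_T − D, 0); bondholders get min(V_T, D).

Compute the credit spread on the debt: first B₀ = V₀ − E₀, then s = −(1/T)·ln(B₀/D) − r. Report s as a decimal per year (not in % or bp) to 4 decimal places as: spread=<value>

With assets at 324.7060 and a single debt payment of 150.4978 at 8.3589 years:
d₁ = [ln(V₀/D) + (r + σ²/2)T] / (σ√T)
   = [ln(324.7060/150.4978) + (0.0400 + 0.5·0.4745²)·8.3589] / (0.4745·√8.3589)
   = [0.768972 + 1.275360] / 1.371863 = 1.490186
d₂ = d₁ − σ√T = 1.490186 − 1.371863 = 0.118323
N(d₁) = 0.931912,  N(d₂) = 0.547094,  e^(−rT) = 0.715799
E₀ = V₀·N(d₁) − D·e^(−rT)·N(d₂)
   = 324.7060·0.931912 − 150.4978·0.715799·0.547094 = 243.661180
B₀ = V₀ − E₀ = 324.7060 − 243.661180 = 81.044820
spread = −(1/T)·ln(B₀/D) − r = −(1/8.3589)·ln(81.044820/150.4978) − 0.0400 = 0.03404636

spread=0.0340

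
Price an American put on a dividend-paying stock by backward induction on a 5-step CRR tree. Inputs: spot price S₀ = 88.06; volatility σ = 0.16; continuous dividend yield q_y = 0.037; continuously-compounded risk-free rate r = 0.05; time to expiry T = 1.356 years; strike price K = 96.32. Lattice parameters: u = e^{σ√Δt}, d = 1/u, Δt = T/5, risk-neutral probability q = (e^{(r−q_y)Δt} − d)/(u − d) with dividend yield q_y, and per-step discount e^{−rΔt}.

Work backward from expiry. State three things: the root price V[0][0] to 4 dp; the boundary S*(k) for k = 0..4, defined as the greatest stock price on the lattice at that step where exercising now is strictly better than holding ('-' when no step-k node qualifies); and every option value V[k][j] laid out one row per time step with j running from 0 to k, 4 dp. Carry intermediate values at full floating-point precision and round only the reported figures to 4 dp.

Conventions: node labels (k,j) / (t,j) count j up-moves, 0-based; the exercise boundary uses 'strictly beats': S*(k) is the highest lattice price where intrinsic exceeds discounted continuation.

price = 10.4993
boundary = - - 74.5427 81.0199 88.0600
tree:
10.4993
15.4852 5.8068
21.7773 9.6245 2.1528
27.7367 15.3001 4.2195 0.1478
33.2196 21.7773 8.2600 0.2998 0.0000
38.2643 27.7367 15.3001 0.6082 0.0000 0.0000

Δt=0.27120, u=1.08689, d=0.92005, q=0.50035, disc=e^(-rΔt)=0.98653
k=5 terminal: V=max(K-S,0) → 38.2643 27.7367 15.3001 0.6082 0.0000 0.0000
k=4: j=0 S=63.1004 intr=33.2196 cont=32.5524 V=33.2196[EX]; j=1 S=74.5427 intr=21.7773 cont=21.2242 V=21.7773[EX]; j=2 S=88.0600 intr=8.2600 cont=7.8419 V=8.2600[EX]; j=3 S=104.0284 intr=0.0000 cont=0.2998 V=0.2998[hold]; j=4 S=122.8925 intr=0.0000 cont=0.0000 V=0.0000[hold]  S*(4)=88.0600
k=3: j=0 S=68.5833 intr=27.7367 cont=27.1241 V=27.7367[EX]; j=1 S=81.0199 intr=15.3001 cont=14.8117 V=15.3001[EX]; j=2 S=95.7118 intr=0.6082 cont=4.2195 V=4.2195[hold]; j=3 S=113.0678 intr=0.0000 cont=0.1478 V=0.1478[hold]  S*(3)=81.0199
k=2: j=0 S=74.5427 intr=21.7773 cont=21.2242 V=21.7773[EX]; j=1 S=88.0600 intr=8.2600 cont=9.6245 V=9.6245[hold]; j=2 S=104.0284 intr=0.0000 cont=2.1528 V=2.1528[hold]  S*(2)=74.5427
k=1: j=0 S=81.0199 intr=15.3001 cont=15.4852 V=15.4852[hold]; j=1 S=95.7118 intr=0.6082 cont=5.8068 V=5.8068[hold]  S*(1)=-
k=0: j=0 S=88.0600 intr=8.2600 cont=10.4993 V=10.4993[hold]  S*(0)=-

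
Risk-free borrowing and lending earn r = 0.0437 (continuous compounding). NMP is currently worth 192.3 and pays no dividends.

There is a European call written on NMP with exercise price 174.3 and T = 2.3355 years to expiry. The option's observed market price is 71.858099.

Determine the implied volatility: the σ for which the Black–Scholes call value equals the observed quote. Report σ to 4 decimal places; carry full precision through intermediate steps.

At σ = 0.5072 the Black–Scholes value reproduces the quote:
σ√T = 0.5072·√2.3355 = 0.775120
d₁ = (ln(S/K) + (r+σ²/2)T) / (σ√T) = (ln(192.3/174.3) + (0.0437+0.5072²/2)·2.3355) / 0.775120 = (0.098279 + 0.402467) / 0.775120 = 0.646023
d₂ = d₁ − σ√T = 0.646023 − 0.775120 = -0.129097
e^{−rT} = 0.902974
N(d₁) = 0.740868,  N(d₂) = 0.448640
V = S·N(d₁) − K·e^{−rT}·N(d₂) = 142.468893 − 70.610795 = 71.858099 (the observed quote) — the price is monotone increasing in volatility, hence this σ is the only solution

sigma = 0.5072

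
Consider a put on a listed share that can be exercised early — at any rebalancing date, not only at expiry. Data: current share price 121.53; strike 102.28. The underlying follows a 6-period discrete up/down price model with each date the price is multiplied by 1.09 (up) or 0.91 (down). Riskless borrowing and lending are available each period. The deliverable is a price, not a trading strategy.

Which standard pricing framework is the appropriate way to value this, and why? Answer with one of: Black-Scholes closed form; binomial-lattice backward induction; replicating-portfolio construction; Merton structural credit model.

Key observation: early exercise of the strike-102.28 put must be checked at each of the 6 dates (spot 121.53), which forces a node-by-node comparison of intrinsic and continuation value backward from expiry.

framework: binomial-lattice backward induction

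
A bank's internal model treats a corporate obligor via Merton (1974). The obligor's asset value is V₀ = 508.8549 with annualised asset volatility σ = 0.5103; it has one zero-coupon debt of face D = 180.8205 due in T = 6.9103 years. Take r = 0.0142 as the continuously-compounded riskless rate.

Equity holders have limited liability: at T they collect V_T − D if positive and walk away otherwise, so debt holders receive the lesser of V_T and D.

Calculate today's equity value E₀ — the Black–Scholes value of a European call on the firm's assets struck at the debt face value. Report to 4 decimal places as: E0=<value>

Work the structural quantities from V₀ = 508.8549 against face 180.8205:
d₁ = [ln(V₀/D) + (r + σ²/2)T] / (σ√T)
   = [ln(508.8549/180.8205) + (0.0142 + 0.5·0.5103²)·6.9103] / (0.5103·√6.9103)
   = [1.034658 + 0.997868] / 1.341449 = 1.515173
d₂ = d₁ − σ√T = 1.515173 − 1.341449 = 0.173724
N(d₁) = 0.935136,  N(d₂) = 0.568959,  e^(−rT) = 0.906534
E₀ = V₀·N(d₁) − D·e^(−rT)·N(d₂)
   = 508.8549·0.935136 − 180.8205·0.906534·0.568959 = 382.584620

E0=382.5846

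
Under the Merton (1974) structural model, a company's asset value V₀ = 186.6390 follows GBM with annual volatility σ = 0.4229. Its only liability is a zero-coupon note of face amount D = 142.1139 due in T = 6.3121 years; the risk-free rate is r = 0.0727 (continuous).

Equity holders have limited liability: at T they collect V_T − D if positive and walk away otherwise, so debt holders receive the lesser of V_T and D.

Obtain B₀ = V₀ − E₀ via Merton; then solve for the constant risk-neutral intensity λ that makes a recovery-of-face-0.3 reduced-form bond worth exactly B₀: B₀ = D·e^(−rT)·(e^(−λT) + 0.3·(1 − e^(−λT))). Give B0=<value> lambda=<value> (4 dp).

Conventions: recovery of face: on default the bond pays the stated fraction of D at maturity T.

Work the structural quantities from V₀ = 186.6390 against face 142.1139:
d₁ = [ln(V₀/D) + (r + σ²/2)T] / (σ√T)
   = [ln(186.6390/142.1139) + (0.0727 + 0.5·0.4229²)·6.3121] / (0.4229·√6.3121)
   = [0.272547 + 1.023332] / 1.062489 = 1.219663
d₂ = d₁ − σ√T = 1.219663 − 1.062489 = 0.157174
N(d₁) = 0.888704,  N(d₂) = 0.562446,  e^(−rT) = 0.631985
E₀ = V₀·N(d₁) − D·e^(−rT)·N(d₂)
   = 186.6390·0.888704 − 142.1139·0.631985·0.562446 = 115.351328
B₀ = V₀ − E₀ = 186.6390 − 115.351328 = 71.287672
e^(−λT) = (B₀·e^(rT)/D − 0.3)/(1 − 0.3) = (71.2877·1.582316/142.1139 − 0.3)/0.7 = 0.70532466
λ = −ln(0.70532466)/6.3121 = 0.055306

B0=71.2877 lambda=0.0553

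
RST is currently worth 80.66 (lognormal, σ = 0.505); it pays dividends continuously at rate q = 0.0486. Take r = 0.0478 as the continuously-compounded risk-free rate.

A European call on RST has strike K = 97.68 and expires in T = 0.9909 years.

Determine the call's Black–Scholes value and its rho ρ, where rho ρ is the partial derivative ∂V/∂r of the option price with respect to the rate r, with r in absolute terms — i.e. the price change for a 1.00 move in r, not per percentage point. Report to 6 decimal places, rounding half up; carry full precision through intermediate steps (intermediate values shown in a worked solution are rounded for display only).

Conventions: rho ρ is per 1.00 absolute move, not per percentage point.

price = 9.913685
ρ = 24.288827

σ√T = 0.505·√0.9909 = 0.502697
d₁ = (ln(S/K) + (r−q+σ²/2)T) / (σ√T) = (ln(80.66/97.68) + (0.0478−0.0486+0.505²/2)·0.9909) / 0.502697 = (-0.191454 + 0.125559) / 0.502697 = -0.131082
d₂ = d₁ − σ√T = -0.131082 − 0.502697 = -0.633779
e^{−rT} = 0.953739
e^{−qT} = 0.952983
N(d₁) = 0.447855,  N(d₂) = 0.263112
Call price V = S·e^{−qT}·N(d₁) − K·e^{−rT}·N(d₂) = 34.425570 − 24.511885 = 9.913685
ρ = K·T·e^{−rT}·N(d₂) = 24.288827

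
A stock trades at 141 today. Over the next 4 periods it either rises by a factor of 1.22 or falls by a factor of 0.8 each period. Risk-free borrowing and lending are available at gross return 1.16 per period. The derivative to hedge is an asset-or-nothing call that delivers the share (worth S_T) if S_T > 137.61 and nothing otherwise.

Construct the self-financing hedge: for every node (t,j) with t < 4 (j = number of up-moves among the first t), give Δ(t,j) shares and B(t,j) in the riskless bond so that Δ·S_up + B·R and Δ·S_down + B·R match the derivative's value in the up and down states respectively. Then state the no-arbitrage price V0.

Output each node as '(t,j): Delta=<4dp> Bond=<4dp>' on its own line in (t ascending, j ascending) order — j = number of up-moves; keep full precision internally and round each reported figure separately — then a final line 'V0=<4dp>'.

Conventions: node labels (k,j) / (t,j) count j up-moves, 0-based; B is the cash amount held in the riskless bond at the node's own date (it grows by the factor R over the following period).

Since d<R<u, set p* = (R−d)/(u−d) = 0.8571; price each node as the discounted p*-expectation of its children.
At maturity the claim pays: V(4,0)=0.0000, V(4,1)=0.0000, V(4,2)=0.0000, V(4,3)=204.8277, V(4,4)=312.3622
Node (3,0) S=72.1920: V=(p*·0.0000+(1−p*)·0.0000)/1.16=0.0000; Δ=(0.0000−0.0000)/(88.0742−57.7536)=0.0000; B=V−Δ·S=0.0000
Node (3,1) S=110.0928: V=(p*·0.0000+(1−p*)·0.0000)/1.16=0.0000; Δ=(0.0000−0.0000)/(134.3132−88.0742)=0.0000; B=V−Δ·S=0.0000
Node (3,2) S=167.8915: V=(p*·204.8277+(1−p*)·0.0000)/1.16=151.3505; Δ=(204.8277−0.0000)/(204.8277−134.3132)=2.9048; B=V−Δ·S=-336.3344
Node (3,3) S=256.0346: V=(p*·312.3622+(1−p*)·204.8277)/1.16=256.0346; Δ=(312.3622−204.8277)/(312.3622−204.8277)=1.0000; B=V−Δ·S=0.0000
Node (2,0) S=90.2400: V=(p*·0.0000+(1−p*)·0.0000)/1.16=0.0000; Δ=(0.0000−0.0000)/(110.0928−72.1920)=0.0000; B=V−Δ·S=0.0000
Node (2,1) S=137.6160: V=(p*·151.3505+(1−p*)·0.0000)/1.16=111.8353; Δ=(151.3505−0.0000)/(167.8915−110.0928)=2.6186; B=V−Δ·S=-248.5230
Node (2,2) S=209.8644: V=(p*·256.0346+(1−p*)·151.3505)/1.16=207.8273; Δ=(256.0346−151.3505)/(256.0346−167.8915)=1.1877; B=V−Δ·S=-41.4205
Node (1,0) S=112.8000: V=(p*·111.8353+(1−p*)·0.0000)/1.16=82.6369; Δ=(111.8353−0.0000)/(137.6160−90.2400)=2.3606; B=V−Δ·S=-183.6377
Node (1,1) S=172.0200: V=(p*·207.8273+(1−p*)·111.8353)/1.16=167.3398; Δ=(207.8273−111.8353)/(209.8644−137.6160)=1.3286; B=V−Δ·S=-61.2126
Node (0,0) S=141.0000: V=(p*·167.3398+(1−p*)·82.6369)/1.16=133.8271; Δ=(167.3398−82.6369)/(172.0200−112.8000)=1.4303; B=V−Δ·S=-67.8464
Check: Δ(0,0)·S0 + B(0,0) = 133.8271 = V0.

(0,0): Delta=1.4303 Bond=-67.8464
(1,0): Delta=2.3606 Bond=-183.6377
(1,1): Delta=1.3286 Bond=-61.2126
(2,0): Delta=0.0000 Bond=0.0000
(2,1): Delta=2.6186 Bond=-248.5230
(2,2): Delta=1.1877 Bond=-41.4205
(3,0): Delta=0.0000 Bond=0.0000
(3,1): Delta=0.0000 Bond=0.0000
(3,2): Delta=2.9048 Bond=-336.3344
(3,3): Delta=1.0000 Bond=0.0000
V0=133.8271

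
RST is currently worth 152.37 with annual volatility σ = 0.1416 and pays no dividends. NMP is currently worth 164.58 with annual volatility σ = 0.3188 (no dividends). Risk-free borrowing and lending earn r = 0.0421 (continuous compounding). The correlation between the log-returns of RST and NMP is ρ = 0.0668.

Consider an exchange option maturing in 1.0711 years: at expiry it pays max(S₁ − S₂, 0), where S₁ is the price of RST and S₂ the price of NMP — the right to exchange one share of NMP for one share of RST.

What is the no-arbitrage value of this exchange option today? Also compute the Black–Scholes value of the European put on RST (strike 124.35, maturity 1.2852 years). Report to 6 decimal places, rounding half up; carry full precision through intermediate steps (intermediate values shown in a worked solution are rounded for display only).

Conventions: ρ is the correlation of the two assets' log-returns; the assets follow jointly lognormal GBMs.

σ_eff = √(σ₁² + σ₂² − 2ρσ₁σ₂) = √(0.1416² + 0.3188² − 2·0.0668·0.1416·0.3188) = 0.340078
d₁ = (ln(S₁/S₂) + (q₂ − q₁ + σ_eff²/2)T) / (σ_eff√T) = (ln(152.37/164.58) + (0.0 − 0.0 + 0.057827)·1.0711) / 0.351960 = -0.043036
d₂ = d₁ − σ_eff√T = -0.043036 − 0.351960 = -0.394996
N(d₁) = 0.482836,  N(d₂) = 0.346423
V = S₁·e^{−q₁T}·N(d₁) − S₂·e^{−q₂T}·N(d₂) = 73.569773 − 57.014263 = 16.555510
[vanilla: RST put K=124.35]
σ√T = 0.1416·√1.2852 = 0.160527
d₁ = (ln(S/K) + (r+σ²/2)T) / (σ√T) = (ln(152.37/124.35) + (0.0421+0.1416²/2)·1.2852) / 0.160527 = (0.203212 + 0.066991) / 0.160527 = 1.683223
d₂ = d₁ − σ√T = 1.683223 − 0.160527 = 1.522695
e^{−rT} = 0.947331
N(−d₁) = 0.046166,  N(−d₂) = 0.063917
price = K·e^{−rT}·N(−d₂) − S·N(−d₁) = 7.529513 − 7.034313 = 0.495201

exchange price = 16.555510
price(RST put K=124.35) = 0.495201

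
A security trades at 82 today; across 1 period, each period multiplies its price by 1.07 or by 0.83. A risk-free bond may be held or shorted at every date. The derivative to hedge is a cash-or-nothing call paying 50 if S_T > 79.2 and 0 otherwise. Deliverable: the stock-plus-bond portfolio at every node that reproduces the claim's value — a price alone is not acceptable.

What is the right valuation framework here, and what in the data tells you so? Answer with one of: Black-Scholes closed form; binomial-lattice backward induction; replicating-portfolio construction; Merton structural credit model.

framework: replicating-portfolio construction

Key observation: the task asks for the hedge itself — share and bond holdings at every node of the 1-period tree on spot 82 with factors 1.07/0.83 — which is exactly what the replicating-portfolio construction produces.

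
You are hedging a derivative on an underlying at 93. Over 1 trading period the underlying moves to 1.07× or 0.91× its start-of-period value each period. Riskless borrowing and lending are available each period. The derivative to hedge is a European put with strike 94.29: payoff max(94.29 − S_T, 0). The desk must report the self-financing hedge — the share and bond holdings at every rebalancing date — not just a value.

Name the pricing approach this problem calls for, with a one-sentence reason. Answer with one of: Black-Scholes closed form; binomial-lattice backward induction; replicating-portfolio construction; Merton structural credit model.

Key observation: the deliverable is the dynamic trading strategy on the 1-step tree (spot 93, moves 1.07 and 0.91), so the valuation must go through the node-by-node replicating-portfolio solve.

framework: replicating-portfolio construction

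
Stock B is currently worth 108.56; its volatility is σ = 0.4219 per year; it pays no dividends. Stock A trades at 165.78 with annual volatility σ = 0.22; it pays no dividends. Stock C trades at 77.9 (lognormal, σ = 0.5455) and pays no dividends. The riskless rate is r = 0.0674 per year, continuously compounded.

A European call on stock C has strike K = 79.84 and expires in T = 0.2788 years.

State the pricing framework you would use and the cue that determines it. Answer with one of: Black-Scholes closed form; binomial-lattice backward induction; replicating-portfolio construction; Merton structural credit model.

framework: Black-Scholes closed form

Key observation: with stock C following a GBM at constant σ and r, the European call struck at 79.84 prices in closed form — nothing here needs a stepwise model or a balance sheet.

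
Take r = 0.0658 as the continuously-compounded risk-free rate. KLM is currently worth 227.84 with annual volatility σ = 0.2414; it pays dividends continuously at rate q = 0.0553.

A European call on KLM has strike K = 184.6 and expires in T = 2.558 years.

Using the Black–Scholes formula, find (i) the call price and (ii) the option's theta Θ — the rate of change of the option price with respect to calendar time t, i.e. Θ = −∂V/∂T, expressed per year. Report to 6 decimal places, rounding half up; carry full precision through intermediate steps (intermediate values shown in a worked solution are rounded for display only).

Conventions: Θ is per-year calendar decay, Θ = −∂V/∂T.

price = 52.840035
Θ = -2.461878

σ√T = 0.2414·√2.558 = 0.386089
d₁ = (ln(S/K) + (r−q+σ²/2)T) / (σ√T) = (ln(227.84/184.6) + (0.0658−0.0553+0.2414²/2)·2.558) / 0.386089 = (0.210452 + 0.101391) / 0.386089 = 0.807699
d₂ = d₁ − σ√T = 0.807699 − 0.386089 = 0.421610
e^{−rT} = 0.845086
e^{−qT} = 0.868092
N(d₁) = 0.790368,  N(d₂) = 0.663345
Call price V = S·e^{−qT}·N(d₁) − K·e^{−rT}·N(d₂) = 156.323818 − 103.483784 = 52.840035
φ(d₁) = (1/√(2π))·e^{−d₁²/2} = 0.287904
Θ = −S·e^{−qT}·φ(d₁)·σ/(2√T) + q·S·e^{−qT}·N(d₁) − r·K·e^{−rT}·N(d₂) = −4.297352 + 8.644707 − 6.809233 = -2.461878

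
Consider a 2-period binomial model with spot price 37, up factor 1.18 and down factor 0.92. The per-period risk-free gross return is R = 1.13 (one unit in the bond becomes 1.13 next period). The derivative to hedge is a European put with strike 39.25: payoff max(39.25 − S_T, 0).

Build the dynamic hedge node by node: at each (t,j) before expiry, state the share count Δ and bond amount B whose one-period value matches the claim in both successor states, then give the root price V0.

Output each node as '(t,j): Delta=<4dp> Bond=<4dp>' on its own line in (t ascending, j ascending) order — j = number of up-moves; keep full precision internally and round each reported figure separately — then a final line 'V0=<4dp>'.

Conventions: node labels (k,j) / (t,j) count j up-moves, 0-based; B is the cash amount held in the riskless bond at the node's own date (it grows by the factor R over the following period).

The replicating-portfolio and risk-neutral prices coincide; use p* = (1.13−0.92)/(1.18−0.92) = 0.8077 for the latter.
At maturity the claim pays: V(2,0)=7.9332, V(2,1)=0.0000, V(2,2)=0.0000
Node (1,0) S=34.0400: V=(p*·0.0000+(1−p*)·7.9332)/1.13=1.3501; Δ=(0.0000−7.9332)/(40.1672−31.3168)=-0.8964; B=V−Δ·S=31.8624
Node (1,1) S=43.6600: V=(p*·0.0000+(1−p*)·0.0000)/1.13=0.0000; Δ=(0.0000−0.0000)/(51.5188−40.1672)=0.0000; B=V−Δ·S=0.0000
Node (0,0) S=37.0000: V=(p*·0.0000+(1−p*)·1.3501)/1.13=0.2298; Δ=(0.0000−1.3501)/(43.6600−34.0400)=-0.1403; B=V−Δ·S=5.4225
Verification: the root portfolio costs Δ(0,0)·S0 + B(0,0) = 0.2298, matching V0.

(0,0): Delta=-0.1403 Bond=5.4225
(1,0): Delta=-0.8964 Bond=31.8624
(1,1): Delta=0.0000 Bond=0.0000
V0=0.2298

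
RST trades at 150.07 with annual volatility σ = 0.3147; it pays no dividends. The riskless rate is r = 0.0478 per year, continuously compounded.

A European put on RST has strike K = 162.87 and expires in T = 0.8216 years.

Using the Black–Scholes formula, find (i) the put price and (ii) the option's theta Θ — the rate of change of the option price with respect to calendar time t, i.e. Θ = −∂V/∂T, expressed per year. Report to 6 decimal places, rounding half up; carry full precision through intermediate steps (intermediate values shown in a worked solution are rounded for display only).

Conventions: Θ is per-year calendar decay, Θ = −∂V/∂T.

price = 20.846057
Θ = -5.790645

σ√T = 0.3147·√0.8216 = 0.285251
d₁ = (ln(S/K) + (r+σ²/2)T) / (σ√T) = (ln(150.07/162.87) + (0.0478+0.3147²/2)·0.8216) / 0.285251 = (-0.081850 + 0.079957) / 0.285251 = -0.006640
d₂ = d₁ − σ√T = -0.006640 − 0.285251 = -0.291891
e^{−rT} = 0.961489
N(−d₁) = 0.502649,  N(−d₂) = 0.614815
Put price V = K·e^{−rT}·N(−d₂) − S·N(−d₁) = 96.278568 − 75.432511 = 20.846057
φ(d₁) = (1/√(2π))·e^{−d₁²/2} = 0.398933
Θ = −S·φ(d₁)·σ/(2√T) + r·K·e^{−rT}·N(−d₂) = −10.392760 + 4.602116 = -5.790645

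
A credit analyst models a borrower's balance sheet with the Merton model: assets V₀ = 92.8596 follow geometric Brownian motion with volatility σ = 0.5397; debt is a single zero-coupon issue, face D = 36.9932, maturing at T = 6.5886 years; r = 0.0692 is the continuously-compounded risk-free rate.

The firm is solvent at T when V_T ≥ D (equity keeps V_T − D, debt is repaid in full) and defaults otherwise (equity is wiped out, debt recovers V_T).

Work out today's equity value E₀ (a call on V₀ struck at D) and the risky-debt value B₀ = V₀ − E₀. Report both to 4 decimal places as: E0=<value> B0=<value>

E0=74.1024 B0=18.7572

Apply the equity-as-call identities (strike 36.9932, horizon 6.5886 years):
d₁ = [ln(V₀/D) + (r + σ²/2)T] / (σ√T)
   = [ln(92.8596/36.9932) + (0.0692 + 0.5·0.5397²)·6.5886] / (0.5397·√6.5886)
   = [0.920355 + 1.415482] / 1.385316 = 1.686139
d₂ = d₁ − σ√T = 1.686139 − 1.385316 = 0.300823
N(d₁) = 0.954116,  N(d₂) = 0.618225,  e^(−rT) = 0.633857
E₀ = V₀·N(d₁) − D·e^(−rT)·N(d₂)
   = 92.8596·0.954116 − 36.9932·0.633857·0.618225 = 74.102382
B₀ = V₀ − E₀ = 92.8596 − 74.102382 = 18.757218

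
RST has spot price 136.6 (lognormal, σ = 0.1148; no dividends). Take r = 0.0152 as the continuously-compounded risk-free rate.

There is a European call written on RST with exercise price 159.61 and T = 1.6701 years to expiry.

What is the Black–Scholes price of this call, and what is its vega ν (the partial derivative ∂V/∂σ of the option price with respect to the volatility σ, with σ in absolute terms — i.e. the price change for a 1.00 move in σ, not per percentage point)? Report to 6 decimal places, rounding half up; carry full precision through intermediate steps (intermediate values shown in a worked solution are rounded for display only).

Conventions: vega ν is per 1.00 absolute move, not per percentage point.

price = 2.256650
ν = 50.974397

σ√T = 0.1148·√1.6701 = 0.148359
d₁ = (ln(S/K) + (r+σ²/2)T) / (σ√T) = (ln(136.6/159.61) + (0.0152+0.1148²/2)·1.6701) / 0.148359 = (-0.155676 + 0.036391) / 0.148359 = -0.804036
d₂ = d₁ − σ√T = -0.804036 − 0.148359 = -0.952394
e^{−rT} = 0.974934
N(d₁) = 0.210688,  N(d₂) = 0.170448
Call price V = S·N(d₁) − K·e^{−rT}·N(d₂) = 28.780007 − 26.523357 = 2.256650
φ(d₁) = (1/√(2π))·e^{−d₁²/2} = 0.288755
ν = S·φ(d₁)·√T = 50.974397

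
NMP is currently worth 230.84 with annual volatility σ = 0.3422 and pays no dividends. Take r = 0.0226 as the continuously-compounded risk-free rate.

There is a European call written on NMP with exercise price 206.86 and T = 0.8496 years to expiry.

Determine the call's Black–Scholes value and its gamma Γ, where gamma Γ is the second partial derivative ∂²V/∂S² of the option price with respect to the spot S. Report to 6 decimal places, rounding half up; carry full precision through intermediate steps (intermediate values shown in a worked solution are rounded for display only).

σ√T = 0.3422·√0.8496 = 0.315419
d₁ = (ln(S/K) + (r+σ²/2)T) / (σ√T) = (ln(230.84/206.86) + (0.0226+0.3422²/2)·0.8496) / 0.315419 = (0.109683 + 0.068945) / 0.315419 = 0.566320
d₂ = d₁ − σ√T = 0.566320 − 0.315419 = 0.250902
e^{−rT} = 0.980982
N(d₁) = 0.714412,  N(d₂) = 0.599055
Call price V = S·N(d₁) − K·e^{−rT}·N(d₂) = 164.914872 − 121.563826 = 43.351045
φ(d₁) = (1/√(2π))·e^{−d₁²/2} = 0.339834
Γ = φ(d₁) / (S·σ·√T) = 0.004667

price = 43.351045
Γ = 0.004667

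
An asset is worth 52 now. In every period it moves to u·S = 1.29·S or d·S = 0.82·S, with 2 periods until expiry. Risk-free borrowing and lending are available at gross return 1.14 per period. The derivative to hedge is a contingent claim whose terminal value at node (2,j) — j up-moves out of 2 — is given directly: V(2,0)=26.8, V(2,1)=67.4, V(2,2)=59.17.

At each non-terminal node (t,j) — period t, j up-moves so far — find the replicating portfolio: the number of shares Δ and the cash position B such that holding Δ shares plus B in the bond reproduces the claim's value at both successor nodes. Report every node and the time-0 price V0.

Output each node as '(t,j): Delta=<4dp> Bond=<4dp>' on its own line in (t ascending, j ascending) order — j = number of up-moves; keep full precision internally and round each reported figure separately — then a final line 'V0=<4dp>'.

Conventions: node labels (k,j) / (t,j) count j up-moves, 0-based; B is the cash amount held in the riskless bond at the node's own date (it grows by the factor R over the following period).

(0,0): Delta=0.2639 Bond=32.0192
(1,0): Delta=2.0259 Bond=-38.6264
(1,1): Delta=-0.2610 Bond=71.7182
V0=45.7445

Since d<R<u, set p* = (R−d)/(u−d) = 0.6809; price each node as the discounted p*-expectation of its children.
Terminal payoffs: V(2,0)=26.8000, V(2,1)=67.4000, V(2,2)=59.1700
  t=1,j=0: stock 42.6400 → up 55.0056 (V=67.4000), down 34.9648 (V=26.8000). Price 47.7566; hedge Δ=2.0259, bond B=-38.6264.
  t=1,j=1: stock 67.0800 → up 86.5332 (V=59.1700), down 55.0056 (V=67.4000). Price 54.2075; hedge Δ=-0.2610, bond B=71.7182.
  t=0,j=0: stock 52.0000 → up 67.0800 (V=54.2075), down 42.6400 (V=47.7566). Price 45.7445; hedge Δ=0.2639, bond B=32.0192.
Verification: the root portfolio costs Δ(0,0)·S0 + B(0,0) = 45.7445, matching V0.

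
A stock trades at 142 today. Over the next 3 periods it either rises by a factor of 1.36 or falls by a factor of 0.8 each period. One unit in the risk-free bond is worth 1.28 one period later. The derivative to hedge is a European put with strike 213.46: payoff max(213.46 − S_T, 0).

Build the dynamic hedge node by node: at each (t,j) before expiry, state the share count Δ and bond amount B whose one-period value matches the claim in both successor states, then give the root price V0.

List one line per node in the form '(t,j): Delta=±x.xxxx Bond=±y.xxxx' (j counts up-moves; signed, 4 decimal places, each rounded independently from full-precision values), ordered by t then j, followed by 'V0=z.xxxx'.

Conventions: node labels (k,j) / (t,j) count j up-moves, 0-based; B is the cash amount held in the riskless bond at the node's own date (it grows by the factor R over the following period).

(0,0): Delta=-0.1895 Bond=29.8507
(1,0): Delta=-1.0000 Bond=130.2856
(1,1): Delta=-0.1100 Bond=22.8627
(2,0): Delta=-1.0000 Bond=166.7656
(2,1): Delta=-1.0000 Bond=166.7656
(2,2): Delta=-0.0227 Bond=6.3474
V0=2.9467

The replicating-portfolio and risk-neutral prices coincide; use p* = (1.28−0.8)/(1.36−0.8) = 0.8571 for the latter.
Payoffs at expiry: V(3,0)=140.7560, V(3,1)=89.8632, V(3,2)=3.3454, V(3,3)=0.0000
(2,0): S=90.8800. Δ = (V_up−V_dn)/(S_up−S_dn) = (89.8632−140.7560)/(123.5968−72.7040) = -1.0000. V = [p*·89.8632 + (1−p*)·140.7560]/1.28 = 75.8856. B = V − Δ·S = 166.7656.
(2,1): S=154.4960. Δ = (V_up−V_dn)/(S_up−S_dn) = (3.3454−89.8632)/(210.1146−123.5968) = -1.0000. V = [p*·3.3454 + (1−p*)·89.8632]/1.28 = 12.2696. B = V − Δ·S = 166.7656.
(2,2): S=262.6432. Δ = (V_up−V_dn)/(S_up−S_dn) = (0.0000−3.3454)/(357.1948−210.1146) = -0.0227. V = [p*·0.0000 + (1−p*)·3.3454]/1.28 = 0.3734. B = V − Δ·S = 6.3474.
(1,0): S=113.6000. Δ = (V_up−V_dn)/(S_up−S_dn) = (12.2696−75.8856)/(154.4960−90.8800) = -1.0000. V = [p*·12.2696 + (1−p*)·75.8856]/1.28 = 16.6856. B = V − Δ·S = 130.2856.
(1,1): S=193.1200. Δ = (V_up−V_dn)/(S_up−S_dn) = (0.3734−12.2696)/(262.6432−154.4960) = -0.1100. V = [p*·0.3734 + (1−p*)·12.2696]/1.28 = 1.6194. B = V − Δ·S = 22.8627.
(0,0): S=142.0000. Δ = (V_up−V_dn)/(S_up−S_dn) = (1.6194−16.6856)/(193.1200−113.6000) = -0.1895. V = [p*·1.6194 + (1−p*)·16.6856]/1.28 = 2.9467. B = V − Δ·S = 29.8507.
Check: Δ(0,0)·S0 + B(0,0) = 2.9467 = V0.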